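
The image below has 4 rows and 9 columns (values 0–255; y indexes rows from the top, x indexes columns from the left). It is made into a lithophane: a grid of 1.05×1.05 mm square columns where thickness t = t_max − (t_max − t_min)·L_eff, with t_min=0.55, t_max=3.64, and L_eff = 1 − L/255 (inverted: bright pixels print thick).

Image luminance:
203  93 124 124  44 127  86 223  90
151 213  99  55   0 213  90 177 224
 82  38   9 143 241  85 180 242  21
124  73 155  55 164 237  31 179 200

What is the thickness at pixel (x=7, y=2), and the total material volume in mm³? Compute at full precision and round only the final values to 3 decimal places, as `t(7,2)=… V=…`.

span = t_max - t_min = 3.64 - 0.55 = 3.090
L(7,2) = 242, L_eff = 1 - 242/255 = 0.050980 (inverted)
t(7,2) = 3.64 - 3.090·0.050980 = 3.482
Σt over all 4·9 pixels = 128317/1700 ≈ 75.4805882
V = pitch²·Σt = 1.05²·128317/1700 = 83.217

t(7,2)=3.482 V=83.217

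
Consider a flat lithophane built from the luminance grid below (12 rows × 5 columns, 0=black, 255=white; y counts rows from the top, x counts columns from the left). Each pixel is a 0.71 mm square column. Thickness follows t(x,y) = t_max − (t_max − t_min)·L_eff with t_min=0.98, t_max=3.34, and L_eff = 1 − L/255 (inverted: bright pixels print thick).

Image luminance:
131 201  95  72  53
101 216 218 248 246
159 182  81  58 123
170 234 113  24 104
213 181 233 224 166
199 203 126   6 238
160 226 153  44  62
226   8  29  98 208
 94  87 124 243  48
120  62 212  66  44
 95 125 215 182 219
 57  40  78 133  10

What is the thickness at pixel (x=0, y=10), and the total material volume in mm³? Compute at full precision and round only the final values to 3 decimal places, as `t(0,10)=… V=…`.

t(0,10)=1.859 V=67.365

span = t_max - t_min = 3.34 - 0.98 = 2.360
L(0,10) = 95, L_eff = 1 - 95/255 = 0.627451 (inverted)
t(0,10) = 3.34 - 2.360·0.627451 = 1.859
Σt over all 12·5 pixels = 851924/6375 ≈ 133.6351373
V = pitch²·Σt = 0.71²·851924/6375 = 67.365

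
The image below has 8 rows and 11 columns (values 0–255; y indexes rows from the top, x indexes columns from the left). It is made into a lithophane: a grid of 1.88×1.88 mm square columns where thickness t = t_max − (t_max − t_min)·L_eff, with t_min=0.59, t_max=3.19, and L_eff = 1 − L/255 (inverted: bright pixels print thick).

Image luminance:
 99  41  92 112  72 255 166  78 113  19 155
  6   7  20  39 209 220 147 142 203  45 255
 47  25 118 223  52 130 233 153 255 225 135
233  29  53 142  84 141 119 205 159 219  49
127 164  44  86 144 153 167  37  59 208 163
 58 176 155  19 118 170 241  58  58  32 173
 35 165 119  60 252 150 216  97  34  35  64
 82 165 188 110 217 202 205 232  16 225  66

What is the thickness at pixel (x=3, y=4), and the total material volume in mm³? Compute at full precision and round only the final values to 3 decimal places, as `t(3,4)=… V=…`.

t(3,4)=1.467 V=582.400

span = t_max - t_min = 3.19 - 0.59 = 2.600
L(3,4) = 86, L_eff = 1 - 86/255 = 0.662745 (inverted)
t(3,4) = 3.19 - 2.600·0.662745 = 1.467
Σt over all 8·11 pixels = 42019/255 ≈ 164.7803922
V = pitch²·Σt = 1.88²·42019/255 = 582.400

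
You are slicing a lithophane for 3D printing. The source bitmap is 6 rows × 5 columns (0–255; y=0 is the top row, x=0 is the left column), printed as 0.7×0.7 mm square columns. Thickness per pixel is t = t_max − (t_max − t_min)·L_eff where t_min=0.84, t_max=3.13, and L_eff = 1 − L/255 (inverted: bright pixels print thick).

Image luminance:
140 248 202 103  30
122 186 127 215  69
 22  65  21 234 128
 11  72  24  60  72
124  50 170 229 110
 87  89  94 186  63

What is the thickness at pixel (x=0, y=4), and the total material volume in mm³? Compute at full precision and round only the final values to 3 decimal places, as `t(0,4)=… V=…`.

t(0,4)=1.954 V=27.103

span = t_max - t_min = 3.13 - 0.84 = 2.290
L(0,4) = 124, L_eff = 1 - 124/255 = 0.513725 (inverted)
t(0,4) = 3.13 - 2.290·0.513725 = 1.954
Σt over all 6·5 pixels = 1410437/25500 ≈ 55.3112549
V = pitch²·Σt = 0.7²·1410437/25500 = 27.103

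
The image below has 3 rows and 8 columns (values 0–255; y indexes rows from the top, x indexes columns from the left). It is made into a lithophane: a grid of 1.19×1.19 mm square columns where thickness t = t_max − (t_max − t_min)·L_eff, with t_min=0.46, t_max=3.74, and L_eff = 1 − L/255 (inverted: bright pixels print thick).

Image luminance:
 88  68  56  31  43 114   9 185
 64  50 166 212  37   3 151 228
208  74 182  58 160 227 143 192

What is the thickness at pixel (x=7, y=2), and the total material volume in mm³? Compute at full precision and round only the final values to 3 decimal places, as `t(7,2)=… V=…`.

span = t_max - t_min = 3.74 - 0.46 = 3.280
L(7,2) = 192, L_eff = 1 - 192/255 = 0.247059 (inverted)
t(7,2) = 3.74 - 3.280·0.247059 = 2.930
Σt over all 3·8 pixels = 295798/6375 ≈ 46.3996863
V = pitch²·Σt = 1.19²·295798/6375 = 65.707

t(7,2)=2.930 V=65.707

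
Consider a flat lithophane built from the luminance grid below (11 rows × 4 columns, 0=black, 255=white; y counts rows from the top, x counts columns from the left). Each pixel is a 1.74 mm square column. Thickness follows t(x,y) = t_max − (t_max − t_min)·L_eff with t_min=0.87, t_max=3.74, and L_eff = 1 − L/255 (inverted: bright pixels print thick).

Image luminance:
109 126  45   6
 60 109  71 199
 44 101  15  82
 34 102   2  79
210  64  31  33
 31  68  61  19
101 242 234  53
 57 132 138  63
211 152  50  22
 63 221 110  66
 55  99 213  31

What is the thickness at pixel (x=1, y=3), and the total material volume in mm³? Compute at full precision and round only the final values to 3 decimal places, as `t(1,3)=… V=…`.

span = t_max - t_min = 3.74 - 0.87 = 2.870
L(1,3) = 102, L_eff = 1 - 102/255 = 0.600000 (inverted)
t(1,3) = 3.74 - 2.870·0.600000 = 2.018
Σt over all 11·4 pixels = 354693/4250 ≈ 83.4571765
V = pitch²·Σt = 1.74²·354693/4250 = 252.675

t(1,3)=2.018 V=252.675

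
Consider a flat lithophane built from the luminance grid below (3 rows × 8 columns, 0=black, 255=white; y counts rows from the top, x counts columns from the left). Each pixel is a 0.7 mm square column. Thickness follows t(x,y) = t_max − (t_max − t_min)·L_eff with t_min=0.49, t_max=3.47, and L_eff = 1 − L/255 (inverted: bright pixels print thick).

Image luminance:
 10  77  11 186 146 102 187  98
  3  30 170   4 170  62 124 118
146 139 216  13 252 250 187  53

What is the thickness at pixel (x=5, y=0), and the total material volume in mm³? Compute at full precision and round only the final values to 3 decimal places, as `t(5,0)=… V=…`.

span = t_max - t_min = 3.47 - 0.49 = 2.980
L(5,0) = 102, L_eff = 1 - 102/255 = 0.600000 (inverted)
t(5,0) = 3.47 - 2.980·0.600000 = 1.682
Σt over all 3·8 pixels = 43.944
V = pitch²·Σt = 0.7²·43.944 = 21.533

t(5,0)=1.682 V=21.533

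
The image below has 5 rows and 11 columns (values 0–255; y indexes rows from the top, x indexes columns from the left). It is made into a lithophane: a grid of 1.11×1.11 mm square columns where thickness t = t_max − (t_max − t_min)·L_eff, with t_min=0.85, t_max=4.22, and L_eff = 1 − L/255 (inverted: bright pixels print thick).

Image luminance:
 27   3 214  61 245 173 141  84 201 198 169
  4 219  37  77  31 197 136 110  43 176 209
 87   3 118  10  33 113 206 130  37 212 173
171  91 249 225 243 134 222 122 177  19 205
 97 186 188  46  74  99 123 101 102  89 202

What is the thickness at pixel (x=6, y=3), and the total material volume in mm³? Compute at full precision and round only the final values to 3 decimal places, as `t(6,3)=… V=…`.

t(6,3)=3.784 V=172.266

span = t_max - t_min = 4.22 - 0.85 = 3.370
L(6,3) = 222, L_eff = 1 - 222/255 = 0.129412 (inverted)
t(6,3) = 4.22 - 3.370·0.129412 = 3.784
Σt over all 5·11 pixels = 3565279/25500 ≈ 139.8148627
V = pitch²·Σt = 1.11²·3565279/25500 = 172.266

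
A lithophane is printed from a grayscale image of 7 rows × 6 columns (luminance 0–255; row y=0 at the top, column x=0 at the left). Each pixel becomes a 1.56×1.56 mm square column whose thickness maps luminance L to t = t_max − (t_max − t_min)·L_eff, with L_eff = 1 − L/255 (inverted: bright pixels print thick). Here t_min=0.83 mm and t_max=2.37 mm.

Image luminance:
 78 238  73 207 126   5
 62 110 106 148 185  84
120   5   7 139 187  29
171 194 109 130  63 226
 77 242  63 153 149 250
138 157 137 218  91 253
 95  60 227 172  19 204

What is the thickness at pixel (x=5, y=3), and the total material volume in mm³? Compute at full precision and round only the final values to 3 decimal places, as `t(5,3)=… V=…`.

span = t_max - t_min = 2.37 - 0.83 = 1.540
L(5,3) = 226, L_eff = 1 - 226/255 = 0.113725 (inverted)
t(5,3) = 2.37 - 1.540·0.113725 = 2.195
Σt over all 7·6 pixels = 434252/6375 ≈ 68.1179608
V = pitch²·Σt = 1.56²·434252/6375 = 165.772

t(5,3)=2.195 V=165.772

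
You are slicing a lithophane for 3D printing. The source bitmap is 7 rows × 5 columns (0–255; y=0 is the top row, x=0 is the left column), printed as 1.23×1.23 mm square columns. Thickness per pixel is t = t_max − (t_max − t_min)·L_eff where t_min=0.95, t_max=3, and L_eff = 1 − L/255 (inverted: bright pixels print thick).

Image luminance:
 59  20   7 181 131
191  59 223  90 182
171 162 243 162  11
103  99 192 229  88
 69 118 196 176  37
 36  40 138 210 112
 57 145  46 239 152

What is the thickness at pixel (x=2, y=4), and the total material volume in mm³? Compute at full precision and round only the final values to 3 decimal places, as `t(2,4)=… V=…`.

t(2,4)=2.526 V=103.503

span = t_max - t_min = 3 - 0.95 = 2.050
L(2,4) = 196, L_eff = 1 - 196/255 = 0.231373 (inverted)
t(2,4) = 3 - 2.050·0.231373 = 2.526
Σt over all 7·5 pixels = 116303/1700 ≈ 68.4135294
V = pitch²·Σt = 1.23²·116303/1700 = 103.503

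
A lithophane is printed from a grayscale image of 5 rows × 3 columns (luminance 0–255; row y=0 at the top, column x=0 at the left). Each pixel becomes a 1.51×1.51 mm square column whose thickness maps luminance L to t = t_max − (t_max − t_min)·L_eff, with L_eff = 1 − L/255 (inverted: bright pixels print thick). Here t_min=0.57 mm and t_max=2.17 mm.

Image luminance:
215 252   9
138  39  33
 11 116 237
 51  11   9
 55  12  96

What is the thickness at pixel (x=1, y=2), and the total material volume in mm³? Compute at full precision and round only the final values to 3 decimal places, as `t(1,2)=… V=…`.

t(1,2)=1.298 V=37.864

span = t_max - t_min = 2.17 - 0.57 = 1.600
L(1,2) = 116, L_eff = 1 - 116/255 = 0.545098 (inverted)
t(1,2) = 2.17 - 1.600·0.545098 = 1.298
Σt over all 5·3 pixels = 28231/1700 ≈ 16.6064706
V = pitch²·Σt = 1.51²·28231/1700 = 37.864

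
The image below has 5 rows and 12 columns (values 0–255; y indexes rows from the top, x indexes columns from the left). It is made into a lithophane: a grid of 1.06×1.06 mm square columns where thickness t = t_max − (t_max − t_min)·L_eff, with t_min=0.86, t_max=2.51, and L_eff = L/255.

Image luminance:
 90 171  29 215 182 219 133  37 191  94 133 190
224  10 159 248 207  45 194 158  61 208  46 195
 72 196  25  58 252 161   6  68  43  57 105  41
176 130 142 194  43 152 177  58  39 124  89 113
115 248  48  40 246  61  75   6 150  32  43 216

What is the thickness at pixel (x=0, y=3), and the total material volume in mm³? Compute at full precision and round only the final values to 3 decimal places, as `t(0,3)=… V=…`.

span = t_max - t_min = 2.51 - 0.86 = 1.650
L(0,3) = 176, L_eff = 176/255 = 0.690196
t(0,3) = 2.51 - 1.650·0.690196 = 1.371
Σt over all 5·12 pixels = 8819/85 ≈ 103.7529412
V = pitch²·Σt = 1.06²·8819/85 = 116.577

t(0,3)=1.371 V=116.577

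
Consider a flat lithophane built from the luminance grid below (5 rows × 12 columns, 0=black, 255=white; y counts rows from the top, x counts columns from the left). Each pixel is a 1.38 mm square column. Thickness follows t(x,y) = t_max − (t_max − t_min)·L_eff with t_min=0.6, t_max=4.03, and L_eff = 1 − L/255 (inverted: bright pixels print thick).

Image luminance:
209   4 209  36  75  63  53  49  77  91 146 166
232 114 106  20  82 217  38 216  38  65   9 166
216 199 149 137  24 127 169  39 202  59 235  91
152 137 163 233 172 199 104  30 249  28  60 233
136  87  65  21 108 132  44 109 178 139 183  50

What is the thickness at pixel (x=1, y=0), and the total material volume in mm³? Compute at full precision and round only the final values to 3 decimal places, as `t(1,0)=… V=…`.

span = t_max - t_min = 4.03 - 0.6 = 3.430
L(1,0) = 4, L_eff = 1 - 4/255 = 0.984314 (inverted)
t(1,0) = 4.03 - 3.430·0.984314 = 0.654
Σt over all 5·12 pixels = 132.04
V = pitch²·Σt = 1.38²·132.04 = 251.457

t(1,0)=0.654 V=251.457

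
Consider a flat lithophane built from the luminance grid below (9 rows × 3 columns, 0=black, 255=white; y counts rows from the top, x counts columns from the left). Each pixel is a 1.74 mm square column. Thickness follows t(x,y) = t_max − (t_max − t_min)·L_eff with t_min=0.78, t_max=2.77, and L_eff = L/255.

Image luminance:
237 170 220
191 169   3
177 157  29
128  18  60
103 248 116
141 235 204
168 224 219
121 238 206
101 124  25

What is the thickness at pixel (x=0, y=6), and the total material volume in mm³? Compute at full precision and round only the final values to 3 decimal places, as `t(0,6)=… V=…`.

t(0,6)=1.459 V=131.170

span = t_max - t_min = 2.77 - 0.78 = 1.990
L(0,6) = 168, L_eff = 168/255 = 0.658824
t(0,6) = 2.77 - 1.990·0.658824 = 1.459
Σt over all 9·3 pixels = 368259/8500 ≈ 43.3245882
V = pitch²·Σt = 1.74²·368259/8500 = 131.170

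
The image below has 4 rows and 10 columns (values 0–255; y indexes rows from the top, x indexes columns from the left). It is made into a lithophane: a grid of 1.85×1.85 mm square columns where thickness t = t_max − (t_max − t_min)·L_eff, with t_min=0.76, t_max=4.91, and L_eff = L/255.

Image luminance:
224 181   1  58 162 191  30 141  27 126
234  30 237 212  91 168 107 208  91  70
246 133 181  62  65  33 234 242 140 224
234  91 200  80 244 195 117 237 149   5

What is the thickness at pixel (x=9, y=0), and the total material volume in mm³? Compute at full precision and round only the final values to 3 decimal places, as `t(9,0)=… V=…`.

t(9,0)=2.859 V=354.636

span = t_max - t_min = 4.91 - 0.76 = 4.150
L(9,0) = 126, L_eff = 126/255 = 0.494118
t(9,0) = 4.91 - 4.150·0.494118 = 2.859
Σt over all 4·10 pixels = 528457/5100 ≈ 103.6190196
V = pitch²·Σt = 1.85²·528457/5100 = 354.636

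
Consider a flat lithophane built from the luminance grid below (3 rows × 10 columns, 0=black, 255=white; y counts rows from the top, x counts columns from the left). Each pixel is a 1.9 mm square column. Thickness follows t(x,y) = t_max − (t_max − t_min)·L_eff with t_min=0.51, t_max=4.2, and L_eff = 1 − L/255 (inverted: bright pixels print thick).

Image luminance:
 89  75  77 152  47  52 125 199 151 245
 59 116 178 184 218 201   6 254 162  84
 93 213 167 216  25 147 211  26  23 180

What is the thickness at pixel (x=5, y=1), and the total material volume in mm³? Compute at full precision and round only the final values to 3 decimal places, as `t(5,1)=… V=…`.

span = t_max - t_min = 4.2 - 0.51 = 3.690
L(5,1) = 201, L_eff = 1 - 201/255 = 0.211765 (inverted)
t(5,1) = 4.2 - 3.690·0.211765 = 3.419
Σt over all 3·10 pixels = 24759/340 ≈ 72.8205882
V = pitch²·Σt = 1.9²·24759/340 = 262.882

t(5,1)=3.419 V=262.882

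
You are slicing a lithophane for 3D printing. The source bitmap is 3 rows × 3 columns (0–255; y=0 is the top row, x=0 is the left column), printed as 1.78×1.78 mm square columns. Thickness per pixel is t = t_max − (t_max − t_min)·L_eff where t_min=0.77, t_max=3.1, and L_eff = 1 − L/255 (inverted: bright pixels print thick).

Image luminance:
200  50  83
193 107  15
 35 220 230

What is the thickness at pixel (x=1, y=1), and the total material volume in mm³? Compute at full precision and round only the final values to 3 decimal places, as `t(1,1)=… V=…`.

t(1,1)=1.748 V=54.758

span = t_max - t_min = 3.1 - 0.77 = 2.330
L(1,1) = 107, L_eff = 1 - 107/255 = 0.580392 (inverted)
t(1,1) = 3.1 - 2.330·0.580392 = 1.748
Σt over all 3·3 pixels = 110176/6375 ≈ 17.2825098
V = pitch²·Σt = 1.78²·110176/6375 = 54.758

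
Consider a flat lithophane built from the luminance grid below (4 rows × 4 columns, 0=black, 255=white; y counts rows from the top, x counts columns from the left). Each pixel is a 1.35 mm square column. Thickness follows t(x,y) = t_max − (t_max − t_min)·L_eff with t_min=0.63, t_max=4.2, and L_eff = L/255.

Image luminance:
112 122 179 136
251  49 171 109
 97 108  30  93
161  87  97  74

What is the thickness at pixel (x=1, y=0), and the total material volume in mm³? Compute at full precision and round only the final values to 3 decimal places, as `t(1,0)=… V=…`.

t(1,0)=2.492 V=74.606

span = t_max - t_min = 4.2 - 0.63 = 3.570
L(1,0) = 122, L_eff = 122/255 = 0.478431
t(1,0) = 4.2 - 3.570·0.478431 = 2.492
Σt over all 4·4 pixels = 40.936
V = pitch²·Σt = 1.35²·40.936 = 74.606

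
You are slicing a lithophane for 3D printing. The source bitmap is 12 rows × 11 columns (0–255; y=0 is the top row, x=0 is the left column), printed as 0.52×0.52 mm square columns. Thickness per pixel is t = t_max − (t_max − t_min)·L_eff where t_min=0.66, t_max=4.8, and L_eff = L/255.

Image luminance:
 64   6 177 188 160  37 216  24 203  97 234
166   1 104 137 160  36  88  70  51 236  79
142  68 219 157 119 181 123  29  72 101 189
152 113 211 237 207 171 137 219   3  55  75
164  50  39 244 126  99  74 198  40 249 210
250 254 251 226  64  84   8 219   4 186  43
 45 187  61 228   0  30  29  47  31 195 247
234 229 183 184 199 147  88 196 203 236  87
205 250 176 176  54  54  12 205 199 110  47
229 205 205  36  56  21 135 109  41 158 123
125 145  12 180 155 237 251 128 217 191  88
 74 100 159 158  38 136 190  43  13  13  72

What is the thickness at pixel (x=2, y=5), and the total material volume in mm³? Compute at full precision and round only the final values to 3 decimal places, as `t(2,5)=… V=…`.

span = t_max - t_min = 4.8 - 0.66 = 4.140
L(2,5) = 251, L_eff = 251/255 = 0.984314
t(2,5) = 4.8 - 4.140·0.984314 = 0.725
Σt over all 12·11 pixels = 1505103/4250 ≈ 354.1418824
V = pitch²·Σt = 0.52²·1505103/4250 = 95.760

t(2,5)=0.725 V=95.760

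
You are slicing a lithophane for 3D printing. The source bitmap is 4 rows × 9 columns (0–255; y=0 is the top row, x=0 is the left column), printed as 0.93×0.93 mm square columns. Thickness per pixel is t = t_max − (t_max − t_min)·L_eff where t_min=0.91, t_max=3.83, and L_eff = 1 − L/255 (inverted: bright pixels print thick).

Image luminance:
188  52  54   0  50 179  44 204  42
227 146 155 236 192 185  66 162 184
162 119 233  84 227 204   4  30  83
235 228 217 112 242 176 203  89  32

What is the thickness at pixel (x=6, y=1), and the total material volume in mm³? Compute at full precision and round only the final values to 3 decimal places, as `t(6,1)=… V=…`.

t(6,1)=1.666 V=78.309

span = t_max - t_min = 3.83 - 0.91 = 2.920
L(6,1) = 66, L_eff = 1 - 66/255 = 0.741176 (inverted)
t(6,1) = 3.83 - 2.920·0.741176 = 1.666
Σt over all 4·9 pixels = 192401/2125 ≈ 90.5416471
V = pitch²·Σt = 0.93²·192401/2125 = 78.309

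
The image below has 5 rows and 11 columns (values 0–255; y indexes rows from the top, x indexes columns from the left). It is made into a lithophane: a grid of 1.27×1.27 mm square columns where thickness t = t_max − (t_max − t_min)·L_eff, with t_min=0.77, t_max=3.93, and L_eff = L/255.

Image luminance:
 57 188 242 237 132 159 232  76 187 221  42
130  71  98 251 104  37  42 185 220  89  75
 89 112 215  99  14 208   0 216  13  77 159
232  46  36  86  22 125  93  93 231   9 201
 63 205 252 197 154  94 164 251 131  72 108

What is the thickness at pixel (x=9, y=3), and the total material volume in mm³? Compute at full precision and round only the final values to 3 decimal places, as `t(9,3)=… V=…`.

t(9,3)=3.818 V=205.879

span = t_max - t_min = 3.93 - 0.77 = 3.160
L(9,3) = 9, L_eff = 9/255 = 0.035294
t(9,3) = 3.93 - 3.160·0.035294 = 3.818
Σt over all 5·11 pixels = 3254953/25500 ≈ 127.6452157
V = pitch²·Σt = 1.27²·3254953/25500 = 205.879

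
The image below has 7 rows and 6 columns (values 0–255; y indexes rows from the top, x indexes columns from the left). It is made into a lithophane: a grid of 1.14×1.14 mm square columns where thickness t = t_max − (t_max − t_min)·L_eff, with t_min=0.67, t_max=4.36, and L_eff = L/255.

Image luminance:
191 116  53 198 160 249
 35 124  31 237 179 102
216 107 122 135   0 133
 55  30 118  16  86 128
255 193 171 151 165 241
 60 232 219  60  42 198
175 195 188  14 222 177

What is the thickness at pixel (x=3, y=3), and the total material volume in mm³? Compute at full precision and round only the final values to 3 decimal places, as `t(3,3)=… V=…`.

t(3,3)=4.128 V=129.303

span = t_max - t_min = 4.36 - 0.67 = 3.690
L(3,3) = 16, L_eff = 16/255 = 0.062745
t(3,3) = 4.36 - 3.690·0.062745 = 4.128
Σt over all 7·6 pixels = 845703/8500 ≈ 99.4944706
V = pitch²·Σt = 1.14²·845703/8500 = 129.303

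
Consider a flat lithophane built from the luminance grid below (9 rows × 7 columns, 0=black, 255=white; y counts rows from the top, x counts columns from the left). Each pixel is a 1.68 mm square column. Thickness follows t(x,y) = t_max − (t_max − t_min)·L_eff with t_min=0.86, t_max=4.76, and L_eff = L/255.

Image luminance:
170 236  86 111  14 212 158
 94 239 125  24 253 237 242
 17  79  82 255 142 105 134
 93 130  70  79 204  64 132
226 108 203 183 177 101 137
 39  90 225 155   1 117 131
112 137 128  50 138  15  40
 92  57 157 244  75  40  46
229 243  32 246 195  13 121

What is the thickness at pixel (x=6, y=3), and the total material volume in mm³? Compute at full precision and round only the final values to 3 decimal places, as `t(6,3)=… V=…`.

span = t_max - t_min = 4.76 - 0.86 = 3.900
L(6,3) = 132, L_eff = 132/255 = 0.517647
t(6,3) = 4.76 - 3.900·0.517647 = 2.741
Σt over all 9·7 pixels = 74864/425 ≈ 176.1505882
V = pitch²·Σt = 1.68²·74864/425 = 497.167

t(6,3)=2.741 V=497.167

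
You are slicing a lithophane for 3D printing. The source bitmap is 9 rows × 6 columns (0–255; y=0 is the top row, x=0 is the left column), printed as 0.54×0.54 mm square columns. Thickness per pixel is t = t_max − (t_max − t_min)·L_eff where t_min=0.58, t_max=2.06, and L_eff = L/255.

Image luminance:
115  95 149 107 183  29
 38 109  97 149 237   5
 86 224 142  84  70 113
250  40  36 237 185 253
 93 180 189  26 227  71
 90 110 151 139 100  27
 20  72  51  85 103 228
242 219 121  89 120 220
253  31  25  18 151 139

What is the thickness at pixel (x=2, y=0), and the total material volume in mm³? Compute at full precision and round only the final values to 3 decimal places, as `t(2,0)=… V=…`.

span = t_max - t_min = 2.06 - 0.58 = 1.480
L(2,0) = 149, L_eff = 149/255 = 0.584314
t(2,0) = 2.06 - 1.480·0.584314 = 1.195
Σt over all 9·6 pixels = 464104/6375 ≈ 72.8006275
V = pitch²·Σt = 0.54²·464104/6375 = 21.229

t(2,0)=1.195 V=21.229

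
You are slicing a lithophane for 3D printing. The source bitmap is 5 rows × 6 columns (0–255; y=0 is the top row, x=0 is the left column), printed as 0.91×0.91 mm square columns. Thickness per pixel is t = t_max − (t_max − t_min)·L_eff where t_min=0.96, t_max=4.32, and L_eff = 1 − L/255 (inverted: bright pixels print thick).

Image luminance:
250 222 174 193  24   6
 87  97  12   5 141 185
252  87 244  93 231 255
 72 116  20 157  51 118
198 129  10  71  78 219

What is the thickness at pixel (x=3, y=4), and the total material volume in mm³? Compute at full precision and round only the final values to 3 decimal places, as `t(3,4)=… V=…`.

t(3,4)=1.896 V=65.280

span = t_max - t_min = 4.32 - 0.96 = 3.360
L(3,4) = 71, L_eff = 1 - 71/255 = 0.721569 (inverted)
t(3,4) = 4.32 - 3.360·0.721569 = 1.896
Σt over all 5·6 pixels = 167516/2125 ≈ 78.8310588
V = pitch²·Σt = 0.91²·167516/2125 = 65.280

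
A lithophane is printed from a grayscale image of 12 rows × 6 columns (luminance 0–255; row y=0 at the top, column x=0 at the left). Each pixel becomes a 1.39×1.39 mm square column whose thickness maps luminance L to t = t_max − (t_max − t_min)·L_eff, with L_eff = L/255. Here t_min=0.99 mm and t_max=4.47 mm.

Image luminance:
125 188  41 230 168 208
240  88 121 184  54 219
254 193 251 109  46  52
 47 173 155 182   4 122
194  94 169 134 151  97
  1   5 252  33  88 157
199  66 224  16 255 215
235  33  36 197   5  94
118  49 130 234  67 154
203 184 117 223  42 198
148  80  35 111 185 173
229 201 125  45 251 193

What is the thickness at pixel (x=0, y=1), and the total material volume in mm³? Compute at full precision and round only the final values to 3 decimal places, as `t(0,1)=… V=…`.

span = t_max - t_min = 4.47 - 0.99 = 3.480
L(0,1) = 240, L_eff = 240/255 = 0.941176
t(0,1) = 4.47 - 3.480·0.941176 = 1.195
Σt over all 12·6 pixels = 396839/2125 ≈ 186.7477647
V = pitch²·Σt = 1.39²·396839/2125 = 360.815

t(0,1)=1.195 V=360.815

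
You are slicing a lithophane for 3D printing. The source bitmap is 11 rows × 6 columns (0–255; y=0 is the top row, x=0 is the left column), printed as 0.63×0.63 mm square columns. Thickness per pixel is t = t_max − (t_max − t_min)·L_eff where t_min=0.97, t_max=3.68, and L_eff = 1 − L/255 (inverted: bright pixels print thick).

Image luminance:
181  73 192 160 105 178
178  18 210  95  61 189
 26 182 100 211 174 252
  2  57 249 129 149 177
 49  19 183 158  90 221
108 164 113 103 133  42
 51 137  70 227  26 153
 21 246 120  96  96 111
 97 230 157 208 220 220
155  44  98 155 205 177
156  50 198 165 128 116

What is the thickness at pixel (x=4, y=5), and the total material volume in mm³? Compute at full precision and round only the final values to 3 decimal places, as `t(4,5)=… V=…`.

t(4,5)=2.383 V=62.798

span = t_max - t_min = 3.68 - 0.97 = 2.710
L(4,5) = 133, L_eff = 1 - 133/255 = 0.478431 (inverted)
t(4,5) = 3.68 - 2.710·0.478431 = 2.383
Σt over all 11·6 pixels = 2017327/12750 ≈ 158.2217255
V = pitch²·Σt = 0.63²·2017327/12750 = 62.798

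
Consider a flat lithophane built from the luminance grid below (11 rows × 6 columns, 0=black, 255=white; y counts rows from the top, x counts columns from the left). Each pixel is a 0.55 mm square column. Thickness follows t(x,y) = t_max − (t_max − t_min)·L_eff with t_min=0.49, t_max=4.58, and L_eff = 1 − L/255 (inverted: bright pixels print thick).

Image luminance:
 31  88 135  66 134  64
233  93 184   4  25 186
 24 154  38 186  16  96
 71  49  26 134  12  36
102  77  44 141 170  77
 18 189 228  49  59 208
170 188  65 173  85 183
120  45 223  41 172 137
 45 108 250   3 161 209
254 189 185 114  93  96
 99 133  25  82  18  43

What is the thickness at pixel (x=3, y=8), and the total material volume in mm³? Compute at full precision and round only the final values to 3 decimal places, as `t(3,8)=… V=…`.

t(3,8)=0.538 V=44.503

span = t_max - t_min = 4.58 - 0.49 = 4.090
L(3,8) = 3, L_eff = 1 - 3/255 = 0.988235 (inverted)
t(3,8) = 4.58 - 4.090·0.988235 = 0.538
Σt over all 11·6 pixels = 1875737/12750 ≈ 147.1166275
V = pitch²·Σt = 0.55²·1875737/12750 = 44.503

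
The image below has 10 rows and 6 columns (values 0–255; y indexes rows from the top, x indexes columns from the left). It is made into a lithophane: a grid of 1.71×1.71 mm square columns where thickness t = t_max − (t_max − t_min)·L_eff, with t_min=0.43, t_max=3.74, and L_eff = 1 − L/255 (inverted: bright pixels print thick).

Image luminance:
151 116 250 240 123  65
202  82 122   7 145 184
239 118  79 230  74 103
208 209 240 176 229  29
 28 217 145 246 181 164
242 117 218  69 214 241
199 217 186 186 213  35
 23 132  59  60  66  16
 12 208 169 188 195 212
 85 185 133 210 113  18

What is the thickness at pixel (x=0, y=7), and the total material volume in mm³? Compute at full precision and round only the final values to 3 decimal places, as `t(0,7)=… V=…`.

t(0,7)=0.729 V=410.327

span = t_max - t_min = 3.74 - 0.43 = 3.310
L(0,7) = 23, L_eff = 1 - 23/255 = 0.909804 (inverted)
t(0,7) = 3.74 - 3.310·0.909804 = 0.729
Σt over all 10·6 pixels = 140.326
V = pitch²·Σt = 1.71²·140.326 = 410.327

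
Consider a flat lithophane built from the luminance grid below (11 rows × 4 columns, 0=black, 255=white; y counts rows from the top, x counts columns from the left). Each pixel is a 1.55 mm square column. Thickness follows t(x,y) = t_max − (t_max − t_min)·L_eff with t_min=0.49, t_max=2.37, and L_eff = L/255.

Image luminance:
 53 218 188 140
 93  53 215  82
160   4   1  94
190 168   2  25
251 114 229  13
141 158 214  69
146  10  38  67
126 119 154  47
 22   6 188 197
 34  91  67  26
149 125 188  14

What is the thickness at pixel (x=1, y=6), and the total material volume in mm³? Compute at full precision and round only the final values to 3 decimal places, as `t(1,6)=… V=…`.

t(1,6)=2.296 V=167.479

span = t_max - t_min = 2.37 - 0.49 = 1.880
L(1,6) = 10, L_eff = 10/255 = 0.039216
t(1,6) = 2.37 - 1.880·0.039216 = 2.296
Σt over all 11·4 pixels = 148134/2125 ≈ 69.7101176
V = pitch²·Σt = 1.55²·148134/2125 = 167.479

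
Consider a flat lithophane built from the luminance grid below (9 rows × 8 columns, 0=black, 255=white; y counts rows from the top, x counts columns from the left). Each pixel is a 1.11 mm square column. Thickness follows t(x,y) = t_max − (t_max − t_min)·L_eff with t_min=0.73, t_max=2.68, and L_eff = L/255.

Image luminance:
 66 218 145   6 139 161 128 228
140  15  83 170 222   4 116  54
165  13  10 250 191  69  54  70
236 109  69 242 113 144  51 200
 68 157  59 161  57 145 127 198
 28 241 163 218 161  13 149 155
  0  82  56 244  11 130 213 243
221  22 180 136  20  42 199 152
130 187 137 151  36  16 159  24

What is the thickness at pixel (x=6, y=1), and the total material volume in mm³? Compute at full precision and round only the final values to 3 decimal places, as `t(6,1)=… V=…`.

t(6,1)=1.793 V=155.097

span = t_max - t_min = 2.68 - 0.73 = 1.950
L(6,1) = 116, L_eff = 116/255 = 0.454902
t(6,1) = 2.68 - 1.950·0.454902 = 1.793
Σt over all 9·8 pixels = 125.88
V = pitch²·Σt = 1.11²·125.88 = 155.097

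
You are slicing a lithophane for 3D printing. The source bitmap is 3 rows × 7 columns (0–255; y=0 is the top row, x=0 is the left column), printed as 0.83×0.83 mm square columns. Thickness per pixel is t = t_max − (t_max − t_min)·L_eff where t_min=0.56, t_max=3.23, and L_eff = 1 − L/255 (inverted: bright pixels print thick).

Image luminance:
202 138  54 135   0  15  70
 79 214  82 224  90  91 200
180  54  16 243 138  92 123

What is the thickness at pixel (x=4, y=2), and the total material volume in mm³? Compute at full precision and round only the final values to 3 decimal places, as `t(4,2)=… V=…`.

span = t_max - t_min = 3.23 - 0.56 = 2.670
L(4,2) = 138, L_eff = 1 - 138/255 = 0.458824 (inverted)
t(4,2) = 3.23 - 2.670·0.458824 = 2.005
Σt over all 3·7 pixels = 15856/425 ≈ 37.3082353
V = pitch²·Σt = 0.83²·15856/425 = 25.702

t(4,2)=2.005 V=25.702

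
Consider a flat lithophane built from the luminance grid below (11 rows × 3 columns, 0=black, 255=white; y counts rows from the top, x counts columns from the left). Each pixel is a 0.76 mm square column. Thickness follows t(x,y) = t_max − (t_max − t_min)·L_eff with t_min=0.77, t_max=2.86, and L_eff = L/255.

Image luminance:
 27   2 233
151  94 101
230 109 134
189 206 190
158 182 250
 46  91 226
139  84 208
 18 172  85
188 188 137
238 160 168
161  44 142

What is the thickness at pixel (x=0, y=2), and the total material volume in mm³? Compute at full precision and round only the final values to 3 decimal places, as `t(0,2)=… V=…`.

t(0,2)=0.975 V=32.022

span = t_max - t_min = 2.86 - 0.77 = 2.090
L(0,2) = 230, L_eff = 230/255 = 0.901961
t(0,2) = 2.86 - 2.090·0.901961 = 0.975
Σt over all 11·3 pixels = 1413731/25500 ≈ 55.4404314
V = pitch²·Σt = 0.76²·1413731/25500 = 32.022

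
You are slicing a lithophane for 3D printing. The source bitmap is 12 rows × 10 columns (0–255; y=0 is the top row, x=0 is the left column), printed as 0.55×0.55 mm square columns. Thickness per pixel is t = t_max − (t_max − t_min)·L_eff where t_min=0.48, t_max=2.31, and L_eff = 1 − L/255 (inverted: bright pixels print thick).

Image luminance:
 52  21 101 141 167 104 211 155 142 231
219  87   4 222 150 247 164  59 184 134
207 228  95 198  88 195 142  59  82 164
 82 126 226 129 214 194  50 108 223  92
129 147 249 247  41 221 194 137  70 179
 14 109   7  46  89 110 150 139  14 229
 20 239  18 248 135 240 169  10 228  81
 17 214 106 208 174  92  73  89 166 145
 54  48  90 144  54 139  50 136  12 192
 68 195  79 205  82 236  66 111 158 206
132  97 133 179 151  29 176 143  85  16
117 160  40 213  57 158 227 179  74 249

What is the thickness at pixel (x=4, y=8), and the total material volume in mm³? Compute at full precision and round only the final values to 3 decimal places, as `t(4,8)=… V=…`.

span = t_max - t_min = 2.31 - 0.48 = 1.830
L(4,8) = 54, L_eff = 1 - 54/255 = 0.788235 (inverted)
t(4,8) = 2.31 - 1.830·0.788235 = 0.868
Σt over all 12·10 pixels = 145523/850 ≈ 171.2035294
V = pitch²·Σt = 0.55²·145523/850 = 51.789

t(4,8)=0.868 V=51.789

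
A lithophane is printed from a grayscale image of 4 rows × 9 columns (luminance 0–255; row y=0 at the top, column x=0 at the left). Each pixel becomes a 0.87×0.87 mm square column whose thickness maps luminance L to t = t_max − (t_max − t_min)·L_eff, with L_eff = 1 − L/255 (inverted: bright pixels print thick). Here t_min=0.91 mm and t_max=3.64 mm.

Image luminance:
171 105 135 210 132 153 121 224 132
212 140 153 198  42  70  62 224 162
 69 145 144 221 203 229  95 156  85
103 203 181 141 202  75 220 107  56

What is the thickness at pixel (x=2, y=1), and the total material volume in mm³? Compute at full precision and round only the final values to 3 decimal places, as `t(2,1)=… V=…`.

span = t_max - t_min = 3.64 - 0.91 = 2.730
L(2,1) = 153, L_eff = 1 - 153/255 = 0.400000 (inverted)
t(2,1) = 3.64 - 2.730·0.400000 = 2.548
Σt over all 4·9 pixels = 759031/8500 ≈ 89.2977647
V = pitch²·Σt = 0.87²·759031/8500 = 67.589

t(2,1)=2.548 V=67.589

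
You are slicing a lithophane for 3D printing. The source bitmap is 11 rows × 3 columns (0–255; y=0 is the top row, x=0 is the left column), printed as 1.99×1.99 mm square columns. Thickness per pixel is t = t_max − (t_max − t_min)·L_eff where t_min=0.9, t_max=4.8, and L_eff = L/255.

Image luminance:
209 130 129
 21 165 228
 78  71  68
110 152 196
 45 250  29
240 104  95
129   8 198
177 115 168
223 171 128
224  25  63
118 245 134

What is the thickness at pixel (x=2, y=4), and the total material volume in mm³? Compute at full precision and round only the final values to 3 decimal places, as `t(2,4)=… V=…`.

span = t_max - t_min = 4.8 - 0.9 = 3.900
L(2,4) = 29, L_eff = 29/255 = 0.113725
t(2,4) = 4.8 - 3.900·0.113725 = 4.356
Σt over all 11·3 pixels = 38421/425 ≈ 90.4023529
V = pitch²·Σt = 1.99²·38421/425 = 358.002

t(2,4)=4.356 V=358.002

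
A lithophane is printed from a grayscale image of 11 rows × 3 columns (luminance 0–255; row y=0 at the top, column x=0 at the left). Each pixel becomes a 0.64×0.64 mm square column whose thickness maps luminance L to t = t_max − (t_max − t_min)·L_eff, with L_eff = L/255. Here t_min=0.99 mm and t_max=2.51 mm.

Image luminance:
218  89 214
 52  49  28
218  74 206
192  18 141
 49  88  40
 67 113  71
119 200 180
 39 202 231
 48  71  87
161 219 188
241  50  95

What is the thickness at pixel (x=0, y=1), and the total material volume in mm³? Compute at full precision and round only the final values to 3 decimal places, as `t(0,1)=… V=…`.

span = t_max - t_min = 2.51 - 0.99 = 1.520
L(0,1) = 52, L_eff = 52/255 = 0.203922
t(0,1) = 2.51 - 1.520·0.203922 = 2.200
Σt over all 11·3 pixels = 1495349/25500 ≈ 58.6411373
V = pitch²·Σt = 0.64²·1495349/25500 = 24.019

t(0,1)=2.200 V=24.019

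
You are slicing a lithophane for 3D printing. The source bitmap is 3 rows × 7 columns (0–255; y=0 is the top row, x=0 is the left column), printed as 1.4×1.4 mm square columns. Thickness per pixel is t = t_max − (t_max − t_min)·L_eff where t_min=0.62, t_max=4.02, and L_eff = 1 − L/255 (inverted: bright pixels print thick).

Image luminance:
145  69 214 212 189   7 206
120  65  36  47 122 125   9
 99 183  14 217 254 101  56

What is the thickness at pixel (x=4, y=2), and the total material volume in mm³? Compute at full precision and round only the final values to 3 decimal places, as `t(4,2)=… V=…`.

t(4,2)=4.007 V=90.591

span = t_max - t_min = 4.02 - 0.62 = 3.400
L(4,2) = 254, L_eff = 1 - 254/255 = 0.003922 (inverted)
t(4,2) = 4.02 - 3.400·0.003922 = 4.007
Σt over all 3·7 pixels = 46.22
V = pitch²·Σt = 1.4²·46.22 = 90.591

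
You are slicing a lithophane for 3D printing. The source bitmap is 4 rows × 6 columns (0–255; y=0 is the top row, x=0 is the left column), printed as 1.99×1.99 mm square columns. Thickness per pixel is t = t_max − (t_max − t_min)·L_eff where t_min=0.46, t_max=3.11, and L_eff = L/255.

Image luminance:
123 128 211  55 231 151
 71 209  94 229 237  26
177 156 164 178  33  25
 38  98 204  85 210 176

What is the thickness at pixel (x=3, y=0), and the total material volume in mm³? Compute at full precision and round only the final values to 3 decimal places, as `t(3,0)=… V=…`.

span = t_max - t_min = 3.11 - 0.46 = 2.650
L(3,0) = 55, L_eff = 55/255 = 0.215686
t(3,0) = 3.11 - 2.650·0.215686 = 2.538
Σt over all 4·6 pixels = 68429/1700 ≈ 40.2523529
V = pitch²·Σt = 1.99²·68429/1700 = 159.403

t(3,0)=2.538 V=159.403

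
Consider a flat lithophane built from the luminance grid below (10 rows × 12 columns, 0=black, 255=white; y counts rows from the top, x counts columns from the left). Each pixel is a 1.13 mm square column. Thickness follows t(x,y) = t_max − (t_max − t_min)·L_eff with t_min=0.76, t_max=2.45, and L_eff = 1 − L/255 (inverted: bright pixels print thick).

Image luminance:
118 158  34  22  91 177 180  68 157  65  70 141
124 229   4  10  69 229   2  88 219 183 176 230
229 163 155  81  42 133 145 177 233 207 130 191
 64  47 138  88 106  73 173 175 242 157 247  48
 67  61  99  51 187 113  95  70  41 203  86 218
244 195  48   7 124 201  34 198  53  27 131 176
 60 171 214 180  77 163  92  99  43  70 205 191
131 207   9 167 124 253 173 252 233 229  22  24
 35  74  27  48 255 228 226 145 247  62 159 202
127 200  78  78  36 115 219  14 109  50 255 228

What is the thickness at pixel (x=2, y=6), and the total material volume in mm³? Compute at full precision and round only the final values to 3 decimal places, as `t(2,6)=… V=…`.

t(2,6)=2.178 V=248.664

span = t_max - t_min = 2.45 - 0.76 = 1.690
L(2,6) = 214, L_eff = 1 - 214/255 = 0.160784 (inverted)
t(2,6) = 2.45 - 1.690·0.160784 = 2.178
Σt over all 10·12 pixels = 292111/1500 ≈ 194.7406667
V = pitch²·Σt = 1.13²·292111/1500 = 248.664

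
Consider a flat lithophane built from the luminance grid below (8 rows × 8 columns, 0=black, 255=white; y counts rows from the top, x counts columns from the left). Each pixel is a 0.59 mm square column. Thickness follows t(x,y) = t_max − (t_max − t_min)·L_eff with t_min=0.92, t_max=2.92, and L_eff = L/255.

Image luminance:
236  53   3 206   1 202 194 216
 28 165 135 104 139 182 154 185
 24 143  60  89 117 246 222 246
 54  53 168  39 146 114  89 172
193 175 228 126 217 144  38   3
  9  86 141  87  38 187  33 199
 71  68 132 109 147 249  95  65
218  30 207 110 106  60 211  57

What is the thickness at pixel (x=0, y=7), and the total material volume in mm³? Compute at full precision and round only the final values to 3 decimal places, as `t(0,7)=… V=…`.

span = t_max - t_min = 2.92 - 0.92 = 2.000
L(0,7) = 218, L_eff = 218/255 = 0.854902
t(0,7) = 2.92 - 2.000·0.854902 = 1.210
Σt over all 8·8 pixels = 9296/75 ≈ 123.9466667
V = pitch²·Σt = 0.59²·9296/75 = 43.146

t(0,7)=1.210 V=43.146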